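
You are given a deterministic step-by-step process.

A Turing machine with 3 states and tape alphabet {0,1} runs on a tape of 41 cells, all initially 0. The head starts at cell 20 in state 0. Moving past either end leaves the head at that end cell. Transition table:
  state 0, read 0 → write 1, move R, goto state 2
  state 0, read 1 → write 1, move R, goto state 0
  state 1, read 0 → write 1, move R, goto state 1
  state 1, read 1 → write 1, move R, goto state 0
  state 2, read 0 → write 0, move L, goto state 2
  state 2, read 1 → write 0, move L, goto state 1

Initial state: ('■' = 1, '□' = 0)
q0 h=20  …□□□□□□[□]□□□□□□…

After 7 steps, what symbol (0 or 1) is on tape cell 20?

[0] q0 h=20  …□□□□□□[□]□□□□□□…
[1] q2 h=21  …□□□□□■[□]□□□□□□…
[2] q2 h=20  …□□□□□□[■]□□□□□□…
[3] q1 h=19  …□□□□□□[□]□□□□□□…
[4] q1 h=20  …□□□□□■[□]□□□□□□…
[5] q1 h=21  …□□□□■■[□]□□□□□□…
[6] q1 h=22  …□□□■■■[□]□□□□□□…
[7] q1 h=23  …□□■■■■[□]□□□□□□…

1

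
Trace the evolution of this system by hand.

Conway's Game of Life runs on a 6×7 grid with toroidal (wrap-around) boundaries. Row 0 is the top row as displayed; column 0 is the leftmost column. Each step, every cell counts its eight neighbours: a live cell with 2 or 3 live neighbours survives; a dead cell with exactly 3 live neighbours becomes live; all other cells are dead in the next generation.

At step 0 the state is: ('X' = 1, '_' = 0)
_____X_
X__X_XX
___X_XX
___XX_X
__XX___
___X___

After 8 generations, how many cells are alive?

gen 0: _____X_
X__X_XX
___X_XX
___XX_X
__XX___
___X___
gen 1: _____X_
X______
__XX___
______X
__X____
__XXX__
gen 2: ___XX__
_______
_______
__XX___
__X____
__XXX__
gen 3: __X_X__
_______
_______
__XX___
_X__X__
__X_X__
gen 4: _______
_______
_______
__XX___
_X__X__
_XX_XX_
gen 5: _______
_______
_______
__XX___
_X__XX_
_XXXXX_
gen 6: __XXX__
_______
_______
__XXX__
_X___X_
_XXX_X_
gen 7: _X__X__
___X___
___X___
__XXX__
_X___X_
_X___X_
gen 8: __X_X__
__XXX__
_______
__XXX__
_X_X_X_
XXX_XX_

16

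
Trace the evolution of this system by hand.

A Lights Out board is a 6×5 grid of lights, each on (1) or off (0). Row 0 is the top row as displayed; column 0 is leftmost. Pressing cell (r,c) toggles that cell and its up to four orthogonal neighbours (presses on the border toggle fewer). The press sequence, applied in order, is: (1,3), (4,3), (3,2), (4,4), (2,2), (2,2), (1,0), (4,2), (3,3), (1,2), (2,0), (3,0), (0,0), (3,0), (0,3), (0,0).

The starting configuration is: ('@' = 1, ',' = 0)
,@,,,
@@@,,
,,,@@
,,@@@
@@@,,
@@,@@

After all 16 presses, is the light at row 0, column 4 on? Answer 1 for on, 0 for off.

step 0: ,@,,,
@@@,,
,,,@@
,,@@@
@@@,,
@@,@@
step 1: ,@,@,
@@,@@
,,,,@
,,@@@
@@@,,
@@,@@
step 2: ,@,@,
@@,@@
,,,,@
,,@,@
@@,@@
@@,,@
step 3: ,@,@,
@@,@@
,,@,@
,@,@@
@@@@@
@@,,@
step 4: ,@,@,
@@,@@
,,@,@
,@,@,
@@@,,
@@,,,
step 5: ,@,@,
@@@@@
,@,@@
,@@@,
@@@,,
@@,,,
step 6: ,@,@,
@@,@@
,,@,@
,@,@,
@@@,,
@@,,,
step 7: @@,@,
,,,@@
@,@,@
,@,@,
@@@,,
@@,,,
step 8: @@,@,
,,,@@
@,@,@
,@@@,
@,,@,
@@@,,
step 9: @@,@,
,,,@@
@,@@@
,@,,@
@,,,,
@@@,,
step 10: @@@@,
,@@,@
@,,@@
,@,,@
@,,,,
@@@,,
step 11: @@@@,
@@@,@
,@,@@
@@,,@
@,,,,
@@@,,
step 12: @@@@,
@@@,@
@@,@@
,,,,@
,,,,,
@@@,,
step 13: ,,@@,
,@@,@
@@,@@
,,,,@
,,,,,
@@@,,
step 14: ,,@@,
,@@,@
,@,@@
@@,,@
@,,,,
@@@,,
step 15: ,,,,@
,@@@@
,@,@@
@@,,@
@,,,,
@@@,,
step 16: @@,,@
@@@@@
,@,@@
@@,,@
@,,,,
@@@,,

1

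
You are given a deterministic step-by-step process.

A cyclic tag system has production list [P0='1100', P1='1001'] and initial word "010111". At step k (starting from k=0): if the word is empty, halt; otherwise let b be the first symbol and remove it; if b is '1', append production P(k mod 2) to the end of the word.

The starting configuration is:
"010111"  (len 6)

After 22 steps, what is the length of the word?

32

t=0: "010111"  (len 6)
t=1: "10111"  (len 5)
t=2: "01111001"  (len 8)
t=3: "1111001"  (len 7)
t=4: "1110011001"  (len 10)
t=5: "1100110011100"  (len 13)
t=6: "1001100111001001"  (len 16)
t=7: "0011001110010011100"  (len 19)
t=8: "011001110010011100"  (len 18)
t=9: "11001110010011100"  (len 17)
t=10: "10011100100111001001"  (len 20)
t=11: "00111001001110010011100"  (len 23)
t=12: "0111001001110010011100"  (len 22)
t=13: "111001001110010011100"  (len 21)
t=14: "110010011100100111001001"  (len 24)
t=15: "100100111001001110010011100"  (len 27)
t=16: "001001110010011100100111001001"  (len 30)
t=17: "01001110010011100100111001001"  (len 29)
t=18: "1001110010011100100111001001"  (len 28)
t=19: "0011100100111001001110010011100"  (len 31)
t=20: "011100100111001001110010011100"  (len 30)
t=21: "11100100111001001110010011100"  (len 29)
t=22: "11001001110010011100100111001001"  (len 32)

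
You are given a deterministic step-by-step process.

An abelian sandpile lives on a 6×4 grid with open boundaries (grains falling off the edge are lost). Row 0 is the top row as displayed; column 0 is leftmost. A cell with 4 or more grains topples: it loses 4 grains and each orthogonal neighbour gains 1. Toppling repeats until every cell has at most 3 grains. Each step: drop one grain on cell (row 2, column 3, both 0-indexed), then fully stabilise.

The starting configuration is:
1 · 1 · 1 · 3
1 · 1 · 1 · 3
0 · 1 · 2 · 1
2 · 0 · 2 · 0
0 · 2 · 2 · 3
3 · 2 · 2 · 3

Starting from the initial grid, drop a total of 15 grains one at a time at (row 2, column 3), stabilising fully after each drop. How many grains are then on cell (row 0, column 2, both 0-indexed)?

3

gen 0: 1 · 1 · 1 · 3
1 · 1 · 1 · 3
0 · 1 · 2 · 1
2 · 0 · 2 · 0
0 · 2 · 2 · 3
3 · 2 · 2 · 3
gen 1: 1 · 1 · 1 · 3
1 · 1 · 1 · 3
0 · 1 · 2 · 2
2 · 0 · 2 · 0
0 · 2 · 2 · 3
3 · 2 · 2 · 3
gen 2: 1 · 1 · 1 · 3
1 · 1 · 1 · 3
0 · 1 · 2 · 3
2 · 0 · 2 · 0
0 · 2 · 2 · 3
3 · 2 · 2 · 3
gen 3: 1 · 1 · 2 · 0
1 · 1 · 2 · 1
0 · 1 · 3 · 1
2 · 0 · 2 · 1
0 · 2 · 2 · 3
3 · 2 · 2 · 3
gen 4: 1 · 1 · 2 · 0
1 · 1 · 2 · 1
0 · 1 · 3 · 2
2 · 0 · 2 · 1
0 · 2 · 2 · 3
3 · 2 · 2 · 3
gen 5: 1 · 1 · 2 · 0
1 · 1 · 2 · 1
0 · 1 · 3 · 3
2 · 0 · 2 · 1
0 · 2 · 2 · 3
3 · 2 · 2 · 3
gen 6: 1 · 1 · 2 · 0
1 · 1 · 3 · 2
0 · 2 · 0 · 1
2 · 0 · 3 · 2
0 · 2 · 2 · 3
3 · 2 · 2 · 3
gen 7: 1 · 1 · 2 · 0
1 · 1 · 3 · 2
0 · 2 · 0 · 2
2 · 0 · 3 · 2
0 · 2 · 2 · 3
3 · 2 · 2 · 3
gen 8: 1 · 1 · 2 · 0
1 · 1 · 3 · 2
0 · 2 · 0 · 3
2 · 0 · 3 · 2
0 · 2 · 2 · 3
3 · 2 · 2 · 3
gen 9: 1 · 1 · 2 · 0
1 · 1 · 3 · 3
0 · 2 · 1 · 0
2 · 0 · 3 · 3
0 · 2 · 2 · 3
3 · 2 · 2 · 3
gen 10: 1 · 1 · 2 · 0
1 · 1 · 3 · 3
0 · 2 · 1 · 1
2 · 0 · 3 · 3
0 · 2 · 2 · 3
3 · 2 · 2 · 3
gen 11: 1 · 1 · 2 · 0
1 · 1 · 3 · 3
0 · 2 · 1 · 2
2 · 0 · 3 · 3
0 · 2 · 2 · 3
3 · 2 · 2 · 3
gen 12: 1 · 1 · 2 · 0
1 · 1 · 3 · 3
0 · 2 · 1 · 3
2 · 0 · 3 · 3
0 · 2 · 2 · 3
3 · 2 · 2 · 3
gen 13: 1 · 1 · 3 · 1
1 · 2 · 1 · 1
0 · 3 · 0 · 3
2 · 1 · 2 · 2
0 · 3 · 1 · 2
3 · 3 · 0 · 1
gen 14: 1 · 1 · 3 · 1
1 · 2 · 1 · 2
0 · 3 · 1 · 0
2 · 1 · 2 · 3
0 · 3 · 1 · 2
3 · 3 · 0 · 1
gen 15: 1 · 1 · 3 · 1
1 · 2 · 1 · 2
0 · 3 · 1 · 1
2 · 1 · 2 · 3
0 · 3 · 1 · 2
3 · 3 · 0 · 1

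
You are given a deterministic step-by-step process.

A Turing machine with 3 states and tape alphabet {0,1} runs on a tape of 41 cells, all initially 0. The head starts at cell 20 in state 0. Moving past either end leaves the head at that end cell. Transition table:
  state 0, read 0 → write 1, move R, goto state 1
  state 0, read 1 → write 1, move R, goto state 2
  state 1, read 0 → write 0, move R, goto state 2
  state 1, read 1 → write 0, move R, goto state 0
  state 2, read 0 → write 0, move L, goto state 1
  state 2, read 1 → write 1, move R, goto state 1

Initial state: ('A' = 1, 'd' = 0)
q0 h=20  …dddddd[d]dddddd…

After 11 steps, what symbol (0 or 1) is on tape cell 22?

k=0  q0 h=20  …dddddd[d]dddddd…
k=1  q1 h=21  …dddddA[d]dddddd…
k=2  q2 h=22  …ddddAd[d]dddddd…
k=3  q1 h=21  …dddddA[d]dddddd…
k=4  q2 h=22  …ddddAd[d]dddddd…
k=5  q1 h=21  …dddddA[d]dddddd…
k=6  q2 h=22  …ddddAd[d]dddddd…
k=7  q1 h=21  …dddddA[d]dddddd…
k=8  q2 h=22  …ddddAd[d]dddddd…
k=9  q1 h=21  …dddddA[d]dddddd…
k=10  q2 h=22  …ddddAd[d]dddddd…
k=11  q1 h=21  …dddddA[d]dddddd…

0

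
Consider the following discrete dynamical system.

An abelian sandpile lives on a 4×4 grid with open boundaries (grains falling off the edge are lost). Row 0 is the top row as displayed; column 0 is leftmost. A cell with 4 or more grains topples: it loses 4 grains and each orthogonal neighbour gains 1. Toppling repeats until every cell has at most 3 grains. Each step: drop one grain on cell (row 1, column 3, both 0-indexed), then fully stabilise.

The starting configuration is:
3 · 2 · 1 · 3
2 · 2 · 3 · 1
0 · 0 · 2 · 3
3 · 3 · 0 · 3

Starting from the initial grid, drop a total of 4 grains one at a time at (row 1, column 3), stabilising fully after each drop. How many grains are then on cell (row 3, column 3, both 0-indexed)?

0

gen 0: 3 · 2 · 1 · 3
2 · 2 · 3 · 1
0 · 0 · 2 · 3
3 · 3 · 0 · 3
gen 1: 3 · 2 · 1 · 3
2 · 2 · 3 · 2
0 · 0 · 2 · 3
3 · 3 · 0 · 3
gen 2: 3 · 2 · 1 · 3
2 · 2 · 3 · 3
0 · 0 · 2 · 3
3 · 3 · 0 · 3
gen 3: 3 · 2 · 3 · 0
2 · 3 · 1 · 3
0 · 1 · 0 · 2
3 · 3 · 2 · 0
gen 4: 3 · 2 · 3 · 1
2 · 3 · 2 · 0
0 · 1 · 0 · 3
3 · 3 · 2 · 0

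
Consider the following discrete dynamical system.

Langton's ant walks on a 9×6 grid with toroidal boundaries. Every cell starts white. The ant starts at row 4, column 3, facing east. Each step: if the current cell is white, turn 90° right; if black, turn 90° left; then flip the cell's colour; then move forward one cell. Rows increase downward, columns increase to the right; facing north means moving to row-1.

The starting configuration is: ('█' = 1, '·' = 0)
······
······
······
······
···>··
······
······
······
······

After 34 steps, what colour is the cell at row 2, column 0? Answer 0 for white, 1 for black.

1

[0] ······
······
······
······
···>··
······
······
······
······
[1] ······
······
······
······
···█··
···v··
······
······
······
[2] ······
······
······
······
···█··
··<█··
······
······
······
[3] ······
······
······
······
··^█··
··██··
······
······
······
[4] ······
······
······
······
··█>··
··██··
······
······
······
[5] ······
······
······
···^··
··█···
··██··
······
······
······
[6] ······
······
······
···█>·
··█···
··██··
······
······
······
[7] ······
······
······
···██·
··█·v·
··██··
······
······
······
[8] ······
······
······
···██·
··█<█·
··██··
······
······
······
[9] ······
······
······
···^█·
··███·
··██··
······
······
······
[10] ······
······
······
··<·█·
··███·
··██··
······
······
······
[11] ······
······
··^···
··█·█·
··███·
··██··
······
······
······
[12] ······
······
··█>··
··█·█·
··███·
··██··
······
······
······
[13] ······
······
··██··
··█v█·
··███·
··██··
······
······
······
[14] ······
······
··██··
··<██·
··███·
··██··
······
······
······
[15] ······
······
··██··
···██·
··v██·
··██··
······
······
······
[16] ······
······
··██··
···██·
···>█·
··██··
······
······
······
[17] ······
······
··██··
···^█·
····█·
··██··
······
······
······
[18] ······
······
··██··
··<·█·
····█·
··██··
······
······
······
[19] ······
······
··^█··
··█·█·
····█·
··██··
······
······
······
[20] ······
······
·<·█··
··█·█·
····█·
··██··
······
······
······
[21] ······
·^····
·█·█··
··█·█·
····█·
··██··
······
······
······
[22] ······
·█>···
·█·█··
··█·█·
····█·
··██··
······
······
······
[23] ······
·██···
·█v█··
··█·█·
····█·
··██··
······
······
······
[24] ······
·██···
·<██··
··█·█·
····█·
··██··
······
······
······
[25] ······
·██···
··██··
·v█·█·
····█·
··██··
······
······
······
[26] ······
·██···
··██··
<██·█·
····█·
··██··
······
······
······
[27] ······
·██···
^·██··
███·█·
····█·
··██··
······
······
······
[28] ······
·██···
█>██··
███·█·
····█·
··██··
······
······
······
[29] ······
·██···
████··
█v█·█·
····█·
··██··
······
······
······
[30] ······
·██···
████··
█·>·█·
····█·
··██··
······
······
······
[31] ······
·██···
██^█··
█···█·
····█·
··██··
······
······
······
[32] ······
·██···
█<·█··
█···█·
····█·
··██··
······
······
······
[33] ······
·██···
█··█··
█v··█·
····█·
··██··
······
······
······
[34] ······
·██···
█··█··
<█··█·
····█·
··██··
······
······
······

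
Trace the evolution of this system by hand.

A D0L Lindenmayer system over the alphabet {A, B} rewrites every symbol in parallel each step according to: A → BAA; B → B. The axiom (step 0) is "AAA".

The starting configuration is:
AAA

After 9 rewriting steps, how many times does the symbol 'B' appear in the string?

1533

0) AAA
1) BAABAABAA
2) BBAABAABBAABAABBAABAA
3) BBBAABAABBAABAABBBAABAABBAABAABBBAABAABBAABAA
4) BBBBAABAABBAABAABBBAABAABBAABAABBBBAABAABBAABAABBBAABAABBAABAABBBBAABAABBAABAABBBAABAABBAABAA
5) BBBBBAABAABBAABAABBBAABAABBAABAABBBBAABAABBAABAABBBAABAABB…AABAABBAABAABBBAABAABBAABAABBBBAABAABBAABAABBBAABAABBAABAA  (len 189)
6) BBBBBBAABAABBAABAABBBAABAABBAABAABBBBAABAABBAABAABBBAABAAB…AABAABBAABAABBBAABAABBAABAABBBBAABAABBAABAABBBAABAABBAABAA  (len 381)
7) BBBBBBBAABAABBAABAABBBAABAABBAABAABBBBAABAABBAABAABBBAABAA…AABAABBAABAABBBAABAABBAABAABBBBAABAABBAABAABBBAABAABBAABAA  (len 765)
8) BBBBBBBBAABAABBAABAABBBAABAABBAABAABBBBAABAABBAABAABBBAABA…AABAABBAABAABBBAABAABBAABAABBBBAABAABBAABAABBBAABAABBAABAA  (len 1533)
9) BBBBBBBBBAABAABBAABAABBBAABAABBAABAABBBBAABAABBAABAABBBAAB…AABAABBAABAABBBAABAABBAABAABBBBAABAABBAABAABBBAABAABBAABAA  (len 3069)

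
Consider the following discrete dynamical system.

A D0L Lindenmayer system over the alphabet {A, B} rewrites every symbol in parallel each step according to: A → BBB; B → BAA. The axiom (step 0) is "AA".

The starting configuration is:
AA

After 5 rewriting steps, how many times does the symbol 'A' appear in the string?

0) AA
1) BBBBBB
2) BAABAABAABAABAABAA
3) BAABBBBBBBAABBBBBBBAABBBBBBBAABBBBBBBAABBBBBBBAABBBBBB
4) BAABBBBBBBAABAABAABAABAABAABAABBBBBBBAABAABAABAABAABAABAAB…ABAABAABBBBBBBAABAABAABAABAABAABAABBBBBBBAABAABAABAABAABAA  (len 162)
5) BAABBBBBBBAABAABAABAABAABAABAABBBBBBBAABBBBBBBAABBBBBBBAAB…ABAABAABBBBBBBAABBBBBBBAABBBBBBBAABBBBBBBAABBBBBBBAABBBBBB  (len 486)

156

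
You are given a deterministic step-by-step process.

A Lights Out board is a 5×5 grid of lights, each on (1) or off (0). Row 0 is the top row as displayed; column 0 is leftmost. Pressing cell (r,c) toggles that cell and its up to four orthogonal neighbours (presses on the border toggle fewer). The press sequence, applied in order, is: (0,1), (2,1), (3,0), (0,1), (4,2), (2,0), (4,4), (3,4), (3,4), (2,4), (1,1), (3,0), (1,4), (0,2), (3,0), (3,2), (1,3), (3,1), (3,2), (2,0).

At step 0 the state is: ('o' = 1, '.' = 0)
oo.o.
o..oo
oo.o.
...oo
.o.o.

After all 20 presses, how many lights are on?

18

t=0: oo.o.
o..oo
oo.o.
...oo
.o.o.
t=1: ..oo.
oo.oo
oo.o.
...oo
.o.o.
t=2: ..oo.
o..oo
..oo.
.o.oo
.o.o.
t=3: ..oo.
o..oo
o.oo.
o..oo
oo.o.
t=4: oo.o.
oo.oo
o.oo.
o..oo
oo.o.
t=5: oo.o.
oo.oo
o.oo.
o.ooo
o.o..
t=6: oo.o.
.o.oo
.ooo.
..ooo
o.o..
t=7: oo.o.
.o.oo
.ooo.
..oo.
o.ooo
t=8: oo.o.
.o.oo
.oooo
..o.o
o.oo.
t=9: oo.o.
.o.oo
.ooo.
..oo.
o.ooo
t=10: oo.o.
.o.o.
.oo.o
..ooo
o.ooo
t=11: o..o.
o.oo.
..o.o
..ooo
o.ooo
t=12: o..o.
o.oo.
o.o.o
ooooo
..ooo
t=13: o..oo
o.o.o
o.o..
ooooo
..ooo
t=14: ooo.o
o...o
o.o..
ooooo
..ooo
t=15: ooo.o
o...o
..o..
..ooo
o.ooo
t=16: ooo.o
o...o
.....
.o..o
o..oo
t=17: ooooo
o.oo.
...o.
.o..o
o..oo
t=18: ooooo
o.oo.
.o.o.
o.o.o
oo.oo
t=19: ooooo
o.oo.
.ooo.
oo.oo
ooooo
t=20: ooooo
..oo.
o.oo.
.o.oo
ooooo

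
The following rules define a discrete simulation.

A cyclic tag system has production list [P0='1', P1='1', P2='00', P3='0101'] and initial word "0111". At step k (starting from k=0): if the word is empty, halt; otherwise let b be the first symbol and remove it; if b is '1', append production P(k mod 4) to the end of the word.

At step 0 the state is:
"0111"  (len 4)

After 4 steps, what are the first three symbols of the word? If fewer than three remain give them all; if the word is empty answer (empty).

step 0: "0111"  (len 4)
step 1: "111"  (len 3)
step 2: "111"  (len 3)
step 3: "1100"  (len 4)
step 4: "1000101"  (len 7)

100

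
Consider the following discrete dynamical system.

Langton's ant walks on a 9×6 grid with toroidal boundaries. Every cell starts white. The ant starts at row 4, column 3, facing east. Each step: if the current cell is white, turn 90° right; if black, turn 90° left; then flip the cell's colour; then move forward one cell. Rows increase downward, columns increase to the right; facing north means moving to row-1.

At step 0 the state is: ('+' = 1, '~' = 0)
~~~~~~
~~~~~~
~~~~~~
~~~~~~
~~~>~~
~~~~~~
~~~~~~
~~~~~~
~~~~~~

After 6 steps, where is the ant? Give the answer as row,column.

gen 0: ~~~~~~
~~~~~~
~~~~~~
~~~~~~
~~~>~~
~~~~~~
~~~~~~
~~~~~~
~~~~~~
gen 1: ~~~~~~
~~~~~~
~~~~~~
~~~~~~
~~~+~~
~~~v~~
~~~~~~
~~~~~~
~~~~~~
gen 2: ~~~~~~
~~~~~~
~~~~~~
~~~~~~
~~~+~~
~~<+~~
~~~~~~
~~~~~~
~~~~~~
gen 3: ~~~~~~
~~~~~~
~~~~~~
~~~~~~
~~^+~~
~~++~~
~~~~~~
~~~~~~
~~~~~~
gen 4: ~~~~~~
~~~~~~
~~~~~~
~~~~~~
~~+>~~
~~++~~
~~~~~~
~~~~~~
~~~~~~
gen 5: ~~~~~~
~~~~~~
~~~~~~
~~~^~~
~~+~~~
~~++~~
~~~~~~
~~~~~~
~~~~~~
gen 6: ~~~~~~
~~~~~~
~~~~~~
~~~+>~
~~+~~~
~~++~~
~~~~~~
~~~~~~
~~~~~~

3,4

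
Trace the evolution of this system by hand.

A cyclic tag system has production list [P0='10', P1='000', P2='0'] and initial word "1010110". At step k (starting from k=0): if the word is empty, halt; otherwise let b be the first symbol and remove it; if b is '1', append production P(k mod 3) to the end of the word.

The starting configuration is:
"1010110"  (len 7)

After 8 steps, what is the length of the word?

9

[0] "1010110"  (len 7)
[1] "01011010"  (len 8)
[2] "1011010"  (len 7)
[3] "0110100"  (len 7)
[4] "110100"  (len 6)
[5] "10100000"  (len 8)
[6] "01000000"  (len 8)
[7] "1000000"  (len 7)
[8] "000000000"  (len 9)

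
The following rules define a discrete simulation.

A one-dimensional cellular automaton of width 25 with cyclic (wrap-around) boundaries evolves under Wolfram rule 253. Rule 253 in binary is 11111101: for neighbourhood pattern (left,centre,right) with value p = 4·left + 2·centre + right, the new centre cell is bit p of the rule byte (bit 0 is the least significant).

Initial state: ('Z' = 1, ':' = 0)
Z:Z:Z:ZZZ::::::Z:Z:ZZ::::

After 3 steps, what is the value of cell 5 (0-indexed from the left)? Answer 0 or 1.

1

step 0: Z:Z:Z:ZZZ::::::Z:Z:ZZ::::
step 1: ZZZZZZZZZZZZZZ:ZZZZZZZZZ:
step 2: ZZZZZZZZZZZZZZZZZZZZZZZZZ
step 3: ZZZZZZZZZZZZZZZZZZZZZZZZZ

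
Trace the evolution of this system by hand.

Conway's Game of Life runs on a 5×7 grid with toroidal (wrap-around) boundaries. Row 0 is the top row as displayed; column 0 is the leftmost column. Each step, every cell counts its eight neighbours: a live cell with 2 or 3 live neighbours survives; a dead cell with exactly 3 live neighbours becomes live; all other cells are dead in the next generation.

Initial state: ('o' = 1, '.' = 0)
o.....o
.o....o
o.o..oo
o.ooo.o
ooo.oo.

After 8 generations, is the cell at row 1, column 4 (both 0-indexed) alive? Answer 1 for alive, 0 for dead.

[0] o.....o
.o....o
o.o..oo
o.ooo.o
ooo.oo.
[1] ..o....
.o.....
..o.o..
.......
..o.o..
[2] .ooo...
.ooo...
.......
.......
...o...
[3] .o..o..
.o.o...
..o....
.......
...o...
[4] ...oo..
.o.o...
..o....
.......
.......
[5] ..ooo..
...oo..
..o....
.......
.......
[6] ..o.o..
....o..
...o...
.......
...o...
[7] ....o..
....o..
.......
.......
...o...
[8] ...oo..
.......
.......
.......
.......

0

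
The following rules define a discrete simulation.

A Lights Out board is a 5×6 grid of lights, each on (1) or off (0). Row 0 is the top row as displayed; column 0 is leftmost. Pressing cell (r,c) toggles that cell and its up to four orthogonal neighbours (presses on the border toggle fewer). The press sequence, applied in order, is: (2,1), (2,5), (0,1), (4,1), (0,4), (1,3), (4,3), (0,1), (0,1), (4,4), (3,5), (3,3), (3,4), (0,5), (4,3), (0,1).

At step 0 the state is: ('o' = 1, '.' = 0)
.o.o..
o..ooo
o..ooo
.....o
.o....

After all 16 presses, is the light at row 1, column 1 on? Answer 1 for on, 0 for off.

k=0  .o.o..
o..ooo
o..ooo
.....o
.o....
k=1  .o.o..
oo.ooo
.ooooo
.o...o
.o....
k=2  .o.o..
oo.oo.
.ooo..
.o....
.o....
k=3  o.oo..
o..oo.
.ooo..
.o....
.o....
k=4  o.oo..
o..oo.
.ooo..
......
o.o...
k=5  o.o.oo
o..o..
.ooo..
......
o.o...
k=6  o.oooo
o.o.o.
.oo...
......
o.o...
k=7  o.oooo
o.o.o.
.oo...
...o..
o..oo.
k=8  .o.ooo
ooo.o.
.oo...
...o..
o..oo.
k=9  o.oooo
o.o.o.
.oo...
...o..
o..oo.
k=10  o.oooo
o.o.o.
.oo...
...oo.
o....o
k=11  o.oooo
o.o.o.
.oo..o
...o.o
o.....
k=12  o.oooo
o.o.o.
.ooo.o
..o.oo
o..o..
k=13  o.oooo
o.o.o.
.ooooo
..oo..
o..oo.
k=14  o.oo..
o.o.oo
.ooooo
..oo..
o..oo.
k=15  o.oo..
o.o.oo
.ooooo
..o...
o.o...
k=16  .o.o..
ooo.oo
.ooooo
..o...
o.o...

1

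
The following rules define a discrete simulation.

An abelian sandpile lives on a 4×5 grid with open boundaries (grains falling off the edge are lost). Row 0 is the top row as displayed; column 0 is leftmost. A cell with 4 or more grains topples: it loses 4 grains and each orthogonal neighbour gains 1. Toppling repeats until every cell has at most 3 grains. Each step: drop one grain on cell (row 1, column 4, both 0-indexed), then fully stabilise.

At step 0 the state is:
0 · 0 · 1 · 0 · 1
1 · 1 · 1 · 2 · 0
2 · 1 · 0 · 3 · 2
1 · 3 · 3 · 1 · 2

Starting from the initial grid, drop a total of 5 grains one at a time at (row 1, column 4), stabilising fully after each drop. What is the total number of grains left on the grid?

29

gen 0: 0 · 0 · 1 · 0 · 1
1 · 1 · 1 · 2 · 0
2 · 1 · 0 · 3 · 2
1 · 3 · 3 · 1 · 2
gen 1: 0 · 0 · 1 · 0 · 1
1 · 1 · 1 · 2 · 1
2 · 1 · 0 · 3 · 2
1 · 3 · 3 · 1 · 2
gen 2: 0 · 0 · 1 · 0 · 1
1 · 1 · 1 · 2 · 2
2 · 1 · 0 · 3 · 2
1 · 3 · 3 · 1 · 2
gen 3: 0 · 0 · 1 · 0 · 1
1 · 1 · 1 · 2 · 3
2 · 1 · 0 · 3 · 2
1 · 3 · 3 · 1 · 2
gen 4: 0 · 0 · 1 · 0 · 2
1 · 1 · 1 · 3 · 0
2 · 1 · 0 · 3 · 3
1 · 3 · 3 · 1 · 2
gen 5: 0 · 0 · 1 · 0 · 2
1 · 1 · 1 · 3 · 1
2 · 1 · 0 · 3 · 3
1 · 3 · 3 · 1 · 2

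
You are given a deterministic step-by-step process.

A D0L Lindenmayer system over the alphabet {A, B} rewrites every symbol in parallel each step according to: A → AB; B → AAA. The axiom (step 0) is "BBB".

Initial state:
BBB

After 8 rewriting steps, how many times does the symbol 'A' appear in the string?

t=0: BBB
t=1: AAAAAAAAA
t=2: ABABABABABABABABAB
t=3: ABAAAABAAAABAAAABAAAABAAAABAAAABAAAABAAAABAAA
t=4: ABAAAABABABABAAAABABABABAAAABABABABAAAABABABABAAAABABABABAAAABABABABAAAABABABABAAAABABABABAAAABABAB
t=5: ABAAAABABABABAAAABAAAABAAAABAAAABABABABAAAABAAAABAAAABAAAA…AABAAAABAAAABABABABAAAABAAAABAAAABAAAABABABABAAAABAAAABAAA  (len 234)
t=6: ABAAAABABABABAAAABAAAABAAAABAAAABABABABAAAABABABABAAAABABA…BAAAABABABABAAAABAAAABAAAABAAAABABABABAAAABABABABAAAABABAB  (len 531)
t=7: ABAAAABABABABAAAABAAAABAAAABAAAABABABABAAAABABABABAAAABABA…AABAAAABAAAABABABABAAAABAAAABAAAABAAAABABABABAAAABAAAABAAA  (len 1233)
t=8: ABAAAABABABABAAAABAAAABAAAABAAAABABABABAAAABABABABAAAABABA…BAAAABABABABAAAABAAAABAAAABAAAABABABABAAAABABABABAAAABABAB  (len 2826)

1953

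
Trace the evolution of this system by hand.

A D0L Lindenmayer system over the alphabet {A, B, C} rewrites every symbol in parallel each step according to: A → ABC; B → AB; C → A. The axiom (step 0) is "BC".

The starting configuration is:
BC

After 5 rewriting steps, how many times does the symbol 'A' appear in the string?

39

0) BC
1) ABA
2) ABCABABC
3) ABCABAABCABABCABA
4) ABCABAABCABABCABCABAABCABABCABAABCABABC
5) ABCABAABCABABCABCABAABCABABCABAABCABAABCABABCABCABAABCABABCABAABCABABCABCABAABCABABCABA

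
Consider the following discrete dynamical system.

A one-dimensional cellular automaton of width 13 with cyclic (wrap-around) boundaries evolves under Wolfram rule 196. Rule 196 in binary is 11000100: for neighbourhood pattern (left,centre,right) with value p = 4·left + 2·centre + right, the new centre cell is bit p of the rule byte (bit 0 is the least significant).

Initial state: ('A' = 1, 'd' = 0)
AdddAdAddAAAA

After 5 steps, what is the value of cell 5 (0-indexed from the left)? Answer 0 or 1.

gen 0: AdddAdAddAAAA
gen 1: AdddAdAdddAAA
gen 2: AdddAdAddddAA
gen 3: AdddAdAdddddA
gen 4: AdddAdAdddddd
gen 5: AdddAdAdddddd

0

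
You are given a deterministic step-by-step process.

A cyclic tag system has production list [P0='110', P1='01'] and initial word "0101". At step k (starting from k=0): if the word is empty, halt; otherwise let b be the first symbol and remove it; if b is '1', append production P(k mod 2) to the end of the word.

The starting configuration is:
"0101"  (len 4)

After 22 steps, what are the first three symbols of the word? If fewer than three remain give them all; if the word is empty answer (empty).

010

step 0: "0101"  (len 4)
step 1: "101"  (len 3)
step 2: "0101"  (len 4)
step 3: "101"  (len 3)
step 4: "0101"  (len 4)
step 5: "101"  (len 3)
step 6: "0101"  (len 4)
step 7: "101"  (len 3)
step 8: "0101"  (len 4)
step 9: "101"  (len 3)
step 10: "0101"  (len 4)
step 11: "101"  (len 3)
step 12: "0101"  (len 4)
step 13: "101"  (len 3)
step 14: "0101"  (len 4)
step 15: "101"  (len 3)
step 16: "0101"  (len 4)
step 17: "101"  (len 3)
step 18: "0101"  (len 4)
step 19: "101"  (len 3)
step 20: "0101"  (len 4)
step 21: "101"  (len 3)
step 22: "0101"  (len 4)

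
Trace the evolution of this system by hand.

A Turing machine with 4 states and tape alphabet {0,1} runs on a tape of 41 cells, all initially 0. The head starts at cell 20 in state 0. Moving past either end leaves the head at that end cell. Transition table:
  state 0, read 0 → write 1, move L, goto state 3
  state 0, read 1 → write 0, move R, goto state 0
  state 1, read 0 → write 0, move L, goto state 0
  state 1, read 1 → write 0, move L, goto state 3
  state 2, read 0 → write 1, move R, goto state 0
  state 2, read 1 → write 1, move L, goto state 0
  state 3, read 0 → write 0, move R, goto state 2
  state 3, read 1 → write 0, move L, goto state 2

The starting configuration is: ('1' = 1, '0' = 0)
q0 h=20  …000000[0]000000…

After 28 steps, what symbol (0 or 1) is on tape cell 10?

0

step 0: q0 h=20  …000000[0]000000…
step 1: q3 h=19  …000000[0]100000…
step 2: q2 h=20  …000000[1]000000…
step 3: q0 h=19  …000000[0]100000…
step 4: q3 h=18  …000000[0]110000…
step 5: q2 h=19  …000000[1]100000…
step 6: q0 h=18  …000000[0]110000…
step 7: q3 h=17  …000000[0]111000…
step 8: q2 h=18  …000000[1]110000…
step 9: q0 h=17  …000000[0]111000…
step 10: q3 h=16  …000000[0]111100…
step 11: q2 h=17  …000000[1]111000…
step 12: q0 h=16  …000000[0]111100…
step 13: q3 h=15  …000000[0]111110…
step 14: q2 h=16  …000000[1]111100…
step 15: q0 h=15  …000000[0]111110…
step 16: q3 h=14  …000000[0]111111…
step 17: q2 h=15  …000000[1]111110…
step 18: q0 h=14  …000000[0]111111…
step 19: q3 h=13  …000000[0]111111…
step 20: q2 h=14  …000000[1]111111…
step 21: q0 h=13  …000000[0]111111…
step 22: q3 h=12  …000000[0]111111…
step 23: q2 h=13  …000000[1]111111…
step 24: q0 h=12  …000000[0]111111…
step 25: q3 h=11  …000000[0]111111…
step 26: q2 h=12  …000000[1]111111…
step 27: q0 h=11  …000000[0]111111…
step 28: q3 h=10  …000000[0]111111…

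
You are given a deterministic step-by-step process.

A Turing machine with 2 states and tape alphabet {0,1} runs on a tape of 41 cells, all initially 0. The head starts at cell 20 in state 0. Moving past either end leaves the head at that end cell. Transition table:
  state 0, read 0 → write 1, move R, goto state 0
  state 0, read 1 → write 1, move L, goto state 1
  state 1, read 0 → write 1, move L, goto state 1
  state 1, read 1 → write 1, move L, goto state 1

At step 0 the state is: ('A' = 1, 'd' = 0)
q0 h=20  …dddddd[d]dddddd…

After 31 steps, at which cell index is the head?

step 0: q0 h=20  …dddddd[d]dddddd…
step 1: q0 h=21  …dddddA[d]dddddd…
step 2: q0 h=22  …ddddAA[d]dddddd…
step 3: q0 h=23  …dddAAA[d]dddddd…
step 4: q0 h=24  …ddAAAA[d]dddddd…
step 5: q0 h=25  …dAAAAA[d]dddddd…
step 6: q0 h=26  …AAAAAA[d]dddddd…
step 7: q0 h=27  …AAAAAA[d]dddddd…
step 8: q0 h=28  …AAAAAA[d]dddddd…
step 9: q0 h=29  …AAAAAA[d]dddddd…
step 10: q0 h=30  …AAAAAA[d]dddddd…
step 11: q0 h=31  …AAAAAA[d]dddddd…
step 12: q0 h=32  …AAAAAA[d]dddddd…
step 13: q0 h=33  …AAAAAA[d]dddddd…
step 14: q0 h=34  …AAAAAA[d]dddddd|
step 15: q0 h=35  …AAAAAA[d]ddddd|
step 16: q0 h=36  …AAAAAA[d]dddd|
step 17: q0 h=37  …AAAAAA[d]ddd|
step 18: q0 h=38  …AAAAAA[d]dd|
step 19: q0 h=39  …AAAAAA[d]d|
step 20: q0 h=40  …AAAAAA[d]|
step 21: q0 h=40  …AAAAAA[A]|
step 22: q1 h=39  …AAAAAA[A]A|
step 23: q1 h=38  …AAAAAA[A]AA|
step 24: q1 h=37  …AAAAAA[A]AAA|
step 25: q1 h=36  …AAAAAA[A]AAAA|
step 26: q1 h=35  …AAAAAA[A]AAAAA|
step 27: q1 h=34  …AAAAAA[A]AAAAAA|
step 28: q1 h=33  …AAAAAA[A]AAAAAA…
step 29: q1 h=32  …AAAAAA[A]AAAAAA…
step 30: q1 h=31  …AAAAAA[A]AAAAAA…
step 31: q1 h=30  …AAAAAA[A]AAAAAA…

30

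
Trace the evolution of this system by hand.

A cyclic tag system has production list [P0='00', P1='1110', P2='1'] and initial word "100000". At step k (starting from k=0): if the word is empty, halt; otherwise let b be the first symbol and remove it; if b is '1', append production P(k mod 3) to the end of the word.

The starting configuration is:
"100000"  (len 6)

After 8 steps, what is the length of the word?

step 0: "100000"  (len 6)
step 1: "0000000"  (len 7)
step 2: "000000"  (len 6)
step 3: "00000"  (len 5)
step 4: "0000"  (len 4)
step 5: "000"  (len 3)
step 6: "00"  (len 2)
step 7: "0"  (len 1)
step 8: (halted — word empty)

0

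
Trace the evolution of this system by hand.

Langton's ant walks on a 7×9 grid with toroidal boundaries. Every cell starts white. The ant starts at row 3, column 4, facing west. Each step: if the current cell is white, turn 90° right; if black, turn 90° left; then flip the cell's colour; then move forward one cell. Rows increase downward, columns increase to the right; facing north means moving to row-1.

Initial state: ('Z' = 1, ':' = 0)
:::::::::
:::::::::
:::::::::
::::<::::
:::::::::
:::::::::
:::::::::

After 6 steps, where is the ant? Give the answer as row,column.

step 0: :::::::::
:::::::::
:::::::::
::::<::::
:::::::::
:::::::::
:::::::::
step 1: :::::::::
:::::::::
::::^::::
::::Z::::
:::::::::
:::::::::
:::::::::
step 2: :::::::::
:::::::::
::::Z>:::
::::Z::::
:::::::::
:::::::::
:::::::::
step 3: :::::::::
:::::::::
::::ZZ:::
::::Zv:::
:::::::::
:::::::::
:::::::::
step 4: :::::::::
:::::::::
::::ZZ:::
::::<Z:::
:::::::::
:::::::::
:::::::::
step 5: :::::::::
:::::::::
::::ZZ:::
:::::Z:::
::::v::::
:::::::::
:::::::::
step 6: :::::::::
:::::::::
::::ZZ:::
:::::Z:::
:::<Z::::
:::::::::
:::::::::

4,3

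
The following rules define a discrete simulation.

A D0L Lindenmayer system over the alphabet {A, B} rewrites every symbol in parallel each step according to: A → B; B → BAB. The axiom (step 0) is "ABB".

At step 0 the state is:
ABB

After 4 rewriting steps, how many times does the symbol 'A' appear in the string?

29

0) ABB
1) BBABBAB
2) BABBABBBABBABBBAB
3) BABBBABBABBBABBABBABBBABBABBBABBABBABBBAB
4) BABBBABBABBABBBABBABBBABBABBABBBABBABBBABBABBBABBABBABBBABBABBBABBABBABBBABBABBBABBABBBABBABBABBBAB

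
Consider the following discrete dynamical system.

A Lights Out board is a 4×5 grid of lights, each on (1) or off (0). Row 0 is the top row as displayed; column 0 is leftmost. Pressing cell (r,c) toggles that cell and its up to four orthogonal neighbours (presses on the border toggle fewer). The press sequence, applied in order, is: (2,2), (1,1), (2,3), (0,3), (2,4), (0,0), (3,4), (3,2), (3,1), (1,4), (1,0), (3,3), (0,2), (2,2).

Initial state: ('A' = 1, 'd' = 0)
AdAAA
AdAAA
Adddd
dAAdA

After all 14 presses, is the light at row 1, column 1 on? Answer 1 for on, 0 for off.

k=0  AdAAA
AdAAA
Adddd
dAAdA
k=1  AdAAA
AddAA
AAAAd
dAddA
k=2  AAAAA
dAAAA
AdAAd
dAddA
k=3  AAAAA
dAAdA
AdddA
dAdAA
k=4  AAddd
dAAAA
AdddA
dAdAA
k=5  AAddd
dAAAd
AddAd
dAdAd
k=6  ddddd
AAAAd
AddAd
dAdAd
k=7  ddddd
AAAAd
AddAA
dAddA
k=8  ddddd
AAAAd
AdAAA
ddAAA
k=9  ddddd
AAAAd
AAAAA
AAdAA
k=10  ddddA
AAAdA
AAAAd
AAdAA
k=11  AdddA
ddAdA
dAAAd
AAdAA
k=12  AdddA
ddAdA
dAAdd
AAAdd
k=13  AAAAA
ddddA
dAAdd
AAAdd
k=14  AAAAA
ddAdA
dddAd
AAddd

0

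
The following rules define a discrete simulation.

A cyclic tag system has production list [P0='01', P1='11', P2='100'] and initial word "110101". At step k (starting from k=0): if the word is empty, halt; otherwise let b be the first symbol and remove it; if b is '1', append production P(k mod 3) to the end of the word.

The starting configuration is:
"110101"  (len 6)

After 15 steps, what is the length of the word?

step 0: "110101"  (len 6)
step 1: "1010101"  (len 7)
step 2: "01010111"  (len 8)
step 3: "1010111"  (len 7)
step 4: "01011101"  (len 8)
step 5: "1011101"  (len 7)
step 6: "011101100"  (len 9)
step 7: "11101100"  (len 8)
step 8: "110110011"  (len 9)
step 9: "10110011100"  (len 11)
step 10: "011001110001"  (len 12)
step 11: "11001110001"  (len 11)
step 12: "1001110001100"  (len 13)
step 13: "00111000110001"  (len 14)
step 14: "0111000110001"  (len 13)
step 15: "111000110001"  (len 12)

12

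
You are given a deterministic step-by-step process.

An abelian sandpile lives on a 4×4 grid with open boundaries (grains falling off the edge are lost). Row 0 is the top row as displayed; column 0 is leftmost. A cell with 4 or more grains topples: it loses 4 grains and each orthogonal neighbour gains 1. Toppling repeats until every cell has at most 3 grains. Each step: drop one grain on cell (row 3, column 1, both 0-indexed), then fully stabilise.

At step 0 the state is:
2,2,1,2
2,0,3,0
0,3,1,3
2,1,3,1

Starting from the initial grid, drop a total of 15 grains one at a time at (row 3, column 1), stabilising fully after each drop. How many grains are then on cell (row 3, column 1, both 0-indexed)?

0) 2,2,1,2
2,0,3,0
0,3,1,3
2,1,3,1
1) 2,2,1,2
2,0,3,0
0,3,1,3
2,2,3,1
2) 2,2,1,2
2,0,3,0
0,3,1,3
2,3,3,1
3) 2,2,1,2
2,1,3,0
1,0,3,3
3,2,0,2
4) 2,2,1,2
2,1,3,0
1,0,3,3
3,3,0,2
5) 2,2,1,2
2,1,3,0
2,1,3,3
0,1,1,2
6) 2,2,1,2
2,1,3,0
2,1,3,3
0,2,1,2
7) 2,2,1,2
2,1,3,0
2,1,3,3
0,3,1,2
8) 2,2,1,2
2,1,3,0
2,2,3,3
1,0,2,2
9) 2,2,1,2
2,1,3,0
2,2,3,3
1,1,2,2
10) 2,2,1,2
2,1,3,0
2,2,3,3
1,2,2,2
11) 2,2,1,2
2,1,3,0
2,2,3,3
1,3,2,2
12) 2,2,1,2
2,1,3,0
2,3,3,3
2,0,3,2
13) 2,2,1,2
2,1,3,0
2,3,3,3
2,1,3,2
14) 2,2,1,2
2,1,3,0
2,3,3,3
2,2,3,2
15) 2,2,1,2
2,1,3,0
2,3,3,3
2,3,3,2

3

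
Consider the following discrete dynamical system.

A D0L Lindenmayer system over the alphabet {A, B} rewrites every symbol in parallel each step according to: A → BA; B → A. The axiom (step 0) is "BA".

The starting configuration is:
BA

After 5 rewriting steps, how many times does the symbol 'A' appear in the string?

13

k=0  BA
k=1  ABA
k=2  BAABA
k=3  ABABAABA
k=4  BAABAABABAABA
k=5  ABABAABABAABAABABAABA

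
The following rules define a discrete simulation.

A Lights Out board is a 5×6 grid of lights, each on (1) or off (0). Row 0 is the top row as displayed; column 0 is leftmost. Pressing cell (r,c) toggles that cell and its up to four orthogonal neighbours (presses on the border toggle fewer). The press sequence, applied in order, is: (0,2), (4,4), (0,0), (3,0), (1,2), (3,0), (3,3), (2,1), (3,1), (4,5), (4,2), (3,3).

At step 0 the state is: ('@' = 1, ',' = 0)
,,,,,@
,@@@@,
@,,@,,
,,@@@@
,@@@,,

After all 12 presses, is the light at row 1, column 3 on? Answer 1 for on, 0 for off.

[0] ,,,,,@
,@@@@,
@,,@,,
,,@@@@
,@@@,,
[1] ,@@@,@
,@,@@,
@,,@,,
,,@@@@
,@@@,,
[2] ,@@@,@
,@,@@,
@,,@,,
,,@@,@
,@@,@@
[3] @,@@,@
@@,@@,
@,,@,,
,,@@,@
,@@,@@
[4] @,@@,@
@@,@@,
,,,@,,
@@@@,@
@@@,@@
[5] @,,@,@
@,@,@,
,,@@,,
@@@@,@
@@@,@@
[6] @,,@,@
@,@,@,
@,@@,,
,,@@,@
,@@,@@
[7] @,,@,@
@,@,@,
@,@,,,
,,,,@@
,@@@@@
[8] @,,@,@
@@@,@,
,@,,,,
,@,,@@
,@@@@@
[9] @,,@,@
@@@,@,
,,,,,,
@,@,@@
,,@@@@
[10] @,,@,@
@@@,@,
,,,,,,
@,@,@,
,,@@,,
[11] @,,@,@
@@@,@,
,,,,,,
@,,,@,
,@,,,,
[12] @,,@,@
@@@,@,
,,,@,,
@,@@,,
,@,@,,

0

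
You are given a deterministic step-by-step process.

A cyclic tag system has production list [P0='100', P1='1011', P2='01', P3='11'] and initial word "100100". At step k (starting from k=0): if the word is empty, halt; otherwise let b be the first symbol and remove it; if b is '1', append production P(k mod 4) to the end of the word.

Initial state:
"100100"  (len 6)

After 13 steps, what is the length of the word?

9

k=0  "100100"  (len 6)
k=1  "00100100"  (len 8)
k=2  "0100100"  (len 7)
k=3  "100100"  (len 6)
k=4  "0010011"  (len 7)
k=5  "010011"  (len 6)
k=6  "10011"  (len 5)
k=7  "001101"  (len 6)
k=8  "01101"  (len 5)
k=9  "1101"  (len 4)
k=10  "1011011"  (len 7)
k=11  "01101101"  (len 8)
k=12  "1101101"  (len 7)
k=13  "101101100"  (len 9)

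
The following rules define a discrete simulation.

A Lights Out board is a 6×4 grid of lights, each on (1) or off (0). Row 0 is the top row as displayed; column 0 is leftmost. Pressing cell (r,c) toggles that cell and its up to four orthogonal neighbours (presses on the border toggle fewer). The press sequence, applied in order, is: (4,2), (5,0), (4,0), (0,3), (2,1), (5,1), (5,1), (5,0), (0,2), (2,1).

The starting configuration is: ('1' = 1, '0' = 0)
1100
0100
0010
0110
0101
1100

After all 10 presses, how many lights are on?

k=0  1100
0100
0010
0110
0101
1100
k=1  1100
0100
0010
0100
0010
1110
k=2  1100
0100
0010
0100
1010
0010
k=3  1100
0100
0010
1100
0110
1010
k=4  1111
0101
0010
1100
0110
1010
k=5  1111
0001
1100
1000
0110
1010
k=6  1111
0001
1100
1000
0010
0100
k=7  1111
0001
1100
1000
0110
1010
k=8  1111
0001
1100
1000
1110
0110
k=9  1000
0011
1100
1000
1110
0110
k=10  1000
0111
0010
1100
1110
0110

12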